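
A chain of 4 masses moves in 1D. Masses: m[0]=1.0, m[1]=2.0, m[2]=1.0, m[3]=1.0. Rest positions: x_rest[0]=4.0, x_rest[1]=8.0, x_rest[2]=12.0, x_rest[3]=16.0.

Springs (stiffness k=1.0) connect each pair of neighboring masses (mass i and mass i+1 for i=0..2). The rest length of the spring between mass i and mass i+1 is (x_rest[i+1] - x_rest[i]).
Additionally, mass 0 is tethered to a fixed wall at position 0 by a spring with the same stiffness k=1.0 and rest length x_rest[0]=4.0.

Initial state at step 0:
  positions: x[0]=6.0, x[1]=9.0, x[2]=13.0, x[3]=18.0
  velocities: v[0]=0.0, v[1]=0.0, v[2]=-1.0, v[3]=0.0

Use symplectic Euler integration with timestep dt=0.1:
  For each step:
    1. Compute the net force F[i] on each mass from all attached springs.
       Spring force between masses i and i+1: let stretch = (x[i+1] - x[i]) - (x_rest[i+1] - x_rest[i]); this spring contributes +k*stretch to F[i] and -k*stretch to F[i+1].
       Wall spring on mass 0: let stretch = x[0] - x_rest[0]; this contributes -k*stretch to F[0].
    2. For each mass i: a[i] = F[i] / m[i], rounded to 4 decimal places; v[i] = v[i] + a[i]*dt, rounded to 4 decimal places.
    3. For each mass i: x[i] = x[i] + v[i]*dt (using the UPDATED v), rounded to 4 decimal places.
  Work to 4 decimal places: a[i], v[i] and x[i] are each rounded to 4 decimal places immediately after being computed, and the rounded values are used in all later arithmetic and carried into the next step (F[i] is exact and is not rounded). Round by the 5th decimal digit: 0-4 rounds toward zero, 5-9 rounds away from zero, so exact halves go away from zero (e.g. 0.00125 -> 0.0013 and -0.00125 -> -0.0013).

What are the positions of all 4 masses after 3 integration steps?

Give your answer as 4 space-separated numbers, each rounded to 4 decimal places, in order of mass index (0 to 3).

Answer: 5.8233 9.0273 12.7668 17.9370

Derivation:
Step 0: x=[6.0000 9.0000 13.0000 18.0000] v=[0.0000 0.0000 -1.0000 0.0000]
Step 1: x=[5.9700 9.0050 12.9100 17.9900] v=[-0.3000 0.0500 -0.9000 -0.1000]
Step 2: x=[5.9107 9.0144 12.8318 17.9692] v=[-0.5935 0.0935 -0.7825 -0.2080]
Step 3: x=[5.8233 9.0273 12.7668 17.9370] v=[-0.8742 0.1292 -0.6505 -0.3217]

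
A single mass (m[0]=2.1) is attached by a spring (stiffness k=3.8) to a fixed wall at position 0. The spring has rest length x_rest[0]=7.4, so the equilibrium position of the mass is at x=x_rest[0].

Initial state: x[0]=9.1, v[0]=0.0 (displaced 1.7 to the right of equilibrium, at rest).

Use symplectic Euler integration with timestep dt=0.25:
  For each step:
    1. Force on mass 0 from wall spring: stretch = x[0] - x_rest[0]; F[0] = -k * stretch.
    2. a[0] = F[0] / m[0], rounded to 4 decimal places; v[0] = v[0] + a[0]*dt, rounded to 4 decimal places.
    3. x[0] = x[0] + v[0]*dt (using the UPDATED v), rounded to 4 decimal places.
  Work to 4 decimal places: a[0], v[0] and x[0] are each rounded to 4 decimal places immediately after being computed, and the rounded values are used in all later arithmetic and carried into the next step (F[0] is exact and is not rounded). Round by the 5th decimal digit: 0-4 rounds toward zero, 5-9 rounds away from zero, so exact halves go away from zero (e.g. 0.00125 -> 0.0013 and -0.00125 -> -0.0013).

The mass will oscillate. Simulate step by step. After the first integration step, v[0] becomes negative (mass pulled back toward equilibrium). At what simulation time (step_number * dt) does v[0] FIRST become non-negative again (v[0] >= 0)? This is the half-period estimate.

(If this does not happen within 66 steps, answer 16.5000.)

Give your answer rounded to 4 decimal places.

Step 0: x=[9.1000] v=[0.0000]
Step 1: x=[8.9077] v=[-0.7691]
Step 2: x=[8.5449] v=[-1.4512]
Step 3: x=[8.0526] v=[-1.9691]
Step 4: x=[7.4865] v=[-2.2643]
Step 5: x=[6.9107] v=[-2.3034]
Step 6: x=[6.3902] v=[-2.0821]
Step 7: x=[5.9839] v=[-1.6253]
Step 8: x=[5.7377] v=[-0.9847]
Step 9: x=[5.6795] v=[-0.2327]
Step 10: x=[5.8159] v=[0.5456]
First v>=0 after going negative at step 10, time=2.5000

Answer: 2.5000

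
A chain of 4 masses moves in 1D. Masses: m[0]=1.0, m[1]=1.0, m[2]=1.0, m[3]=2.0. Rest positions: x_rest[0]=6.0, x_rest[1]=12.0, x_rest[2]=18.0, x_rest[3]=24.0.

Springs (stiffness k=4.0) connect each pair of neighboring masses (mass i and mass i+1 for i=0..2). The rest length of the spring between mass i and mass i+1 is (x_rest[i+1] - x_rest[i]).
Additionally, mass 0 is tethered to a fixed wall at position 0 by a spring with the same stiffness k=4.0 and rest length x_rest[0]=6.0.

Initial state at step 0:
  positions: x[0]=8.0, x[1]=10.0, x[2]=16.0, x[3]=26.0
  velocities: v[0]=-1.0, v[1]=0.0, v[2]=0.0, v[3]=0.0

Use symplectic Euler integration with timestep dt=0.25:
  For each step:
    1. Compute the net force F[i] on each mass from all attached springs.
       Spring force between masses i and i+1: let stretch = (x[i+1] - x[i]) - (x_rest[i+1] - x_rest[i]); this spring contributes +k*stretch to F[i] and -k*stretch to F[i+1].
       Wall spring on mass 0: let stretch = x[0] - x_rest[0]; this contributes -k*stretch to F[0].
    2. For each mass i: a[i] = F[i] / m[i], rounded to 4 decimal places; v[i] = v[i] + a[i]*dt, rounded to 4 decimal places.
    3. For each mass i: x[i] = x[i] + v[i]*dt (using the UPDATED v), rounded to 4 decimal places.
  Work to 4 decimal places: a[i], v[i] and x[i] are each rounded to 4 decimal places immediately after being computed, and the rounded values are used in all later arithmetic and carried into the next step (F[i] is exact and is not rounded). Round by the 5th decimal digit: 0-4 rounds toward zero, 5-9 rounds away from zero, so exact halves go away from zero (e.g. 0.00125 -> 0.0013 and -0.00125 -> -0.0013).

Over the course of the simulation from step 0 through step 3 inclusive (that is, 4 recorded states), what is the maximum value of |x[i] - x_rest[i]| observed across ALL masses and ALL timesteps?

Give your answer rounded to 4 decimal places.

Answer: 2.9844

Derivation:
Step 0: x=[8.0000 10.0000 16.0000 26.0000] v=[-1.0000 0.0000 0.0000 0.0000]
Step 1: x=[6.2500 11.0000 17.0000 25.5000] v=[-7.0000 4.0000 4.0000 -2.0000]
Step 2: x=[4.1250 12.3125 18.6250 24.6875] v=[-8.5000 5.2500 6.5000 -3.2500]
Step 3: x=[3.0156 13.1563 20.1875 23.8672] v=[-4.4375 3.3750 6.2500 -3.2813]
Max displacement = 2.9844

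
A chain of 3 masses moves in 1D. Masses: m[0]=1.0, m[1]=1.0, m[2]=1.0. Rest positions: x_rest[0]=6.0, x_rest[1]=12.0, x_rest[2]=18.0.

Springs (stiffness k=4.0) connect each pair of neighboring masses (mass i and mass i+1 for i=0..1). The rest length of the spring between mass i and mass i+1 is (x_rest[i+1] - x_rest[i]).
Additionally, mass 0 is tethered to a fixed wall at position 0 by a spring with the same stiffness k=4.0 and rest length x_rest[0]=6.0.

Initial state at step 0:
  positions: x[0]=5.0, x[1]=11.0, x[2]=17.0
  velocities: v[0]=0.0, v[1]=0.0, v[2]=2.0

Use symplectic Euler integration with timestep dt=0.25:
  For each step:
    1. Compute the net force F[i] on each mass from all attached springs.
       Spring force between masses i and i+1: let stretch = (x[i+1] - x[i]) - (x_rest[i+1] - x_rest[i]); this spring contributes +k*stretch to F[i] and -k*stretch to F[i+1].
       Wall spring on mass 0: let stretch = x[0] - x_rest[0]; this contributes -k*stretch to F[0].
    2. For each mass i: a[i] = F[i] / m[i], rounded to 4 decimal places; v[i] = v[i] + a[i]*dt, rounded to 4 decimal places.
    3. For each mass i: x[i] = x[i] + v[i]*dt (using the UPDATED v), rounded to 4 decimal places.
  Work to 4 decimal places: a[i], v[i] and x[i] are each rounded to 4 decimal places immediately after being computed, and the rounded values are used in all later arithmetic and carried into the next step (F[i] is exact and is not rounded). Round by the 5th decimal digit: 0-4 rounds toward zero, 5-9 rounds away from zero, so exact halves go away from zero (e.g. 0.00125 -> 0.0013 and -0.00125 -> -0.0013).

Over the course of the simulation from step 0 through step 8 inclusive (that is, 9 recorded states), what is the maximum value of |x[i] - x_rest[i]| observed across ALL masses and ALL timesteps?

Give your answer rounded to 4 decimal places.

Step 0: x=[5.0000 11.0000 17.0000] v=[0.0000 0.0000 2.0000]
Step 1: x=[5.2500 11.0000 17.5000] v=[1.0000 0.0000 2.0000]
Step 2: x=[5.6250 11.1875 17.8750] v=[1.5000 0.7500 1.5000]
Step 3: x=[5.9844 11.6563 18.0781] v=[1.4375 1.8750 0.8125]
Step 4: x=[6.2657 12.3125 18.1758] v=[1.1250 2.6249 0.3907]
Step 5: x=[6.4922 12.9229 18.3077] v=[0.9061 2.4414 0.5274]
Step 6: x=[6.7034 13.2718 18.5934] v=[0.8446 1.3955 1.1426]
Step 7: x=[6.8808 13.3090 19.0487] v=[0.7096 0.1487 1.8210]
Step 8: x=[6.9451 13.1741 19.5690] v=[0.2570 -0.5398 2.0813]
Max displacement = 1.5690

Answer: 1.5690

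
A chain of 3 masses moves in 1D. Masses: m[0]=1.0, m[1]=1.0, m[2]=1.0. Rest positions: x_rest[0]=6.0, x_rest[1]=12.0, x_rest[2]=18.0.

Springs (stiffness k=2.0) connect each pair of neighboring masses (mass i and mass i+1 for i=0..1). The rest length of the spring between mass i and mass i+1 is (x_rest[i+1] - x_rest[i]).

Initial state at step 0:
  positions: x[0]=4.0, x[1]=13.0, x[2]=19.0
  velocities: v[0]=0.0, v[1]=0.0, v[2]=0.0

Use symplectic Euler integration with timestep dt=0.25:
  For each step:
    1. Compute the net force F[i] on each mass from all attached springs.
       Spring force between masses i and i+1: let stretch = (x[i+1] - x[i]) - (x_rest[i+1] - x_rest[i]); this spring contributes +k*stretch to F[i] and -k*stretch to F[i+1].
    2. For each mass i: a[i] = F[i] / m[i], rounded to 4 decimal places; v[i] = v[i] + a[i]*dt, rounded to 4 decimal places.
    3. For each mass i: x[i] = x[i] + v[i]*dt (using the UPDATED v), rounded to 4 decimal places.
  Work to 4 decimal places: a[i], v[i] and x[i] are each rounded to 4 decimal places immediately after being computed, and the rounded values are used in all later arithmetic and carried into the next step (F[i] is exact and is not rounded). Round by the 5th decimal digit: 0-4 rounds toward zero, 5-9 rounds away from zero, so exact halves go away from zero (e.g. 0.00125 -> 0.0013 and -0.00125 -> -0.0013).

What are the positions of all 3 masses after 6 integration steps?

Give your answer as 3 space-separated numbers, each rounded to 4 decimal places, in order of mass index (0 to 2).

Step 0: x=[4.0000 13.0000 19.0000] v=[0.0000 0.0000 0.0000]
Step 1: x=[4.3750 12.6250 19.0000] v=[1.5000 -1.5000 0.0000]
Step 2: x=[5.0313 12.0156 18.9531] v=[2.6250 -2.4375 -0.1875]
Step 3: x=[5.8106 11.4004 18.7890] v=[3.1172 -2.4609 -0.6563]
Step 4: x=[6.5386 11.0100 18.4514] v=[2.9121 -1.5615 -1.3506]
Step 5: x=[7.0756 10.9909 17.9336] v=[2.1478 -0.0765 -2.0713]
Step 6: x=[7.3520 11.3502 17.2979] v=[1.1055 1.4372 -2.5427]

Answer: 7.3520 11.3502 17.2979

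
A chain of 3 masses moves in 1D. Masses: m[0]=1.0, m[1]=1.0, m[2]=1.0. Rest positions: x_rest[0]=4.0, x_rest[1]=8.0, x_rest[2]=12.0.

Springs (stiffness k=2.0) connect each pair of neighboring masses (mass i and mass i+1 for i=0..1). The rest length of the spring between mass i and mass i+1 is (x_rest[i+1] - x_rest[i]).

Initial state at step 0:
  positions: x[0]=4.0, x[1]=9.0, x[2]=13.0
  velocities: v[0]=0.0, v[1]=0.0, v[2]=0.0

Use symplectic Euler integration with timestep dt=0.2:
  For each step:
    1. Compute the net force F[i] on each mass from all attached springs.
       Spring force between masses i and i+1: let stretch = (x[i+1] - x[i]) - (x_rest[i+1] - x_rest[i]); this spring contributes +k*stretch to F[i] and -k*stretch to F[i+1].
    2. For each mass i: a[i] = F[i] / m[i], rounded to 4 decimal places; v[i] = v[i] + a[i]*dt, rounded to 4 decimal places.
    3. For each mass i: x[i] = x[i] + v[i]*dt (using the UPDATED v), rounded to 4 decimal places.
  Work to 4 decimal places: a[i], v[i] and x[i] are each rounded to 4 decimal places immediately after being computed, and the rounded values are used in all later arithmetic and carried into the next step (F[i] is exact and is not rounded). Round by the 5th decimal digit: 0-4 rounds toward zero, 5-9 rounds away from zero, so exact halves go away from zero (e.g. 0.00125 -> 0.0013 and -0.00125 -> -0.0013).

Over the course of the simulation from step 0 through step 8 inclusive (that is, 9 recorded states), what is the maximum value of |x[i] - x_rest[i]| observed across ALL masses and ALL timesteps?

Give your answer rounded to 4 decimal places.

Answer: 1.1266

Derivation:
Step 0: x=[4.0000 9.0000 13.0000] v=[0.0000 0.0000 0.0000]
Step 1: x=[4.0800 8.9200 13.0000] v=[0.4000 -0.4000 0.0000]
Step 2: x=[4.2272 8.7792 12.9936] v=[0.7360 -0.7040 -0.0320]
Step 3: x=[4.4186 8.6114 12.9700] v=[0.9568 -0.8390 -0.1178]
Step 4: x=[4.6254 8.4569 12.9178] v=[1.0339 -0.7727 -0.2612]
Step 5: x=[4.8187 8.3527 12.8287] v=[0.9665 -0.5209 -0.4456]
Step 6: x=[4.9747 8.3239 12.7015] v=[0.7801 -0.1441 -0.6360]
Step 7: x=[5.0787 8.3774 12.5441] v=[0.5198 0.2673 -0.7870]
Step 8: x=[5.1266 8.5003 12.3734] v=[0.2393 0.6145 -0.8537]
Max displacement = 1.1266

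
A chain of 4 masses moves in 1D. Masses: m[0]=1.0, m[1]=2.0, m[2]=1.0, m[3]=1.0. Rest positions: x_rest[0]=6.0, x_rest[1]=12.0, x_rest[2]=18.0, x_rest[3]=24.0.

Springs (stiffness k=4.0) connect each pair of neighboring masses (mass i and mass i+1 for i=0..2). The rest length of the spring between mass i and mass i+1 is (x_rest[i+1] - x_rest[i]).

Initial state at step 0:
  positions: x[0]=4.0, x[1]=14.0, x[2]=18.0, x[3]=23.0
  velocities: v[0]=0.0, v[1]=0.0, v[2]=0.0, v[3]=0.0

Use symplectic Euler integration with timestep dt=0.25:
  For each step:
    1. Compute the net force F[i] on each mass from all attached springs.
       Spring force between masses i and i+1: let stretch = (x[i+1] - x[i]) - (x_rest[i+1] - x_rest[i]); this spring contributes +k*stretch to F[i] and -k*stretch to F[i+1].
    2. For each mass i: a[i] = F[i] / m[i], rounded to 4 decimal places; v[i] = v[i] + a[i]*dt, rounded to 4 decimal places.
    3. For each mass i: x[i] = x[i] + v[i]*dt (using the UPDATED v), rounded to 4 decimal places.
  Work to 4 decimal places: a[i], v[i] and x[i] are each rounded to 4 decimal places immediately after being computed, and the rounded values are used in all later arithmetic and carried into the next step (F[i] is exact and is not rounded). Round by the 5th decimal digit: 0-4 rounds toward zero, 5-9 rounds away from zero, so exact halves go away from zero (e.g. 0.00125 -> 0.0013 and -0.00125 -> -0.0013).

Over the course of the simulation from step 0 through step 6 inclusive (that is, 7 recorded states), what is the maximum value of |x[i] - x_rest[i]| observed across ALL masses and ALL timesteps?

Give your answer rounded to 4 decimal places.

Step 0: x=[4.0000 14.0000 18.0000 23.0000] v=[0.0000 0.0000 0.0000 0.0000]
Step 1: x=[5.0000 13.2500 18.2500 23.2500] v=[4.0000 -3.0000 1.0000 1.0000]
Step 2: x=[6.5625 12.0938 18.5000 23.7500] v=[6.2500 -4.6250 1.0000 2.0000]
Step 3: x=[8.0078 11.0469 18.4610 24.4375] v=[5.7813 -4.1876 -0.1562 2.7500]
Step 4: x=[8.7129 10.5469 18.0626 25.1309] v=[2.8204 -2.0001 -1.5938 2.7735]
Step 5: x=[8.3765 10.7571 17.5523 25.5572] v=[-1.3456 0.8408 -2.0412 1.7052]
Step 6: x=[7.1353 11.5191 17.3444 25.4823] v=[-4.9650 3.0481 -0.8315 -0.2997]
Max displacement = 2.7129

Answer: 2.7129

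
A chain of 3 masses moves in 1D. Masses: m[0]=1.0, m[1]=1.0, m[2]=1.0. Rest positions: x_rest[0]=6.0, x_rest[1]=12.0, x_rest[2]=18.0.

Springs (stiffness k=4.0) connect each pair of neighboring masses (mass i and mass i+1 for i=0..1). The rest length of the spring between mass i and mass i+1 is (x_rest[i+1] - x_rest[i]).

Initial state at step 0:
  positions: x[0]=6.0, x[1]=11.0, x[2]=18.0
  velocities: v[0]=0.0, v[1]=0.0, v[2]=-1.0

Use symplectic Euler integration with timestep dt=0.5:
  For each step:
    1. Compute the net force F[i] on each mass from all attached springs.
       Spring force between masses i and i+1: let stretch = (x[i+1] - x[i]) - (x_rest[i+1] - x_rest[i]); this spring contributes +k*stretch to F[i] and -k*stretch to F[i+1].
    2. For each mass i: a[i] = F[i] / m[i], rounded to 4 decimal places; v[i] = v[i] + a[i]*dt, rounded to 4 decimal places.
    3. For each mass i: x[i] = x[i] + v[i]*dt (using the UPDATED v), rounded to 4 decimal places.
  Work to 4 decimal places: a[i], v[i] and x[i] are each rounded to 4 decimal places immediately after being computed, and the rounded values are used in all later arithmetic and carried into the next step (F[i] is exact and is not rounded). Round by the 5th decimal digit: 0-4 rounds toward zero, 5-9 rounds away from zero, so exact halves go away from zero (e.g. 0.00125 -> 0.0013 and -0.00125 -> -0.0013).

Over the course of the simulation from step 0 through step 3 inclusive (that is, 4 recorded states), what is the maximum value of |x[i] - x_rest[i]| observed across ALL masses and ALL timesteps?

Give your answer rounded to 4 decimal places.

Step 0: x=[6.0000 11.0000 18.0000] v=[0.0000 0.0000 -1.0000]
Step 1: x=[5.0000 13.0000 16.5000] v=[-2.0000 4.0000 -3.0000]
Step 2: x=[6.0000 10.5000 17.5000] v=[2.0000 -5.0000 2.0000]
Step 3: x=[5.5000 10.5000 17.5000] v=[-1.0000 0.0000 0.0000]
Max displacement = 1.5000

Answer: 1.5000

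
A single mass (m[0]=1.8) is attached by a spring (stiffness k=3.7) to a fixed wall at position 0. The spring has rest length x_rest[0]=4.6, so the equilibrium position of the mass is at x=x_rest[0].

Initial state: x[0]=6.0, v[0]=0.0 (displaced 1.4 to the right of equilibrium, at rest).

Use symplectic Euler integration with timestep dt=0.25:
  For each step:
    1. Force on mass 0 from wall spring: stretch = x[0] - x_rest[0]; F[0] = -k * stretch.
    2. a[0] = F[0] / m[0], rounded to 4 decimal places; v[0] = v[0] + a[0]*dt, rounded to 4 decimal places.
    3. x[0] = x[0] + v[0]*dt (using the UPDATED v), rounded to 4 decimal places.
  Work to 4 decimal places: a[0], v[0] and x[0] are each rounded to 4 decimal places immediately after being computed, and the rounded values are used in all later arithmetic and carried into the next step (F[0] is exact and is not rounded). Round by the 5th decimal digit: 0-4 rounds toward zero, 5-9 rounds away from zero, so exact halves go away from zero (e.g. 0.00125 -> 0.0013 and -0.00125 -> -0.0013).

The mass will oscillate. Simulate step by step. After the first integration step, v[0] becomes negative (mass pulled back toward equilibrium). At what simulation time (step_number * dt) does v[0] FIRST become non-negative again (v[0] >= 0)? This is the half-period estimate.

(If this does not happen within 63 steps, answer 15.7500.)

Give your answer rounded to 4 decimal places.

Answer: 2.2500

Derivation:
Step 0: x=[6.0000] v=[0.0000]
Step 1: x=[5.8201] v=[-0.7195]
Step 2: x=[5.4835] v=[-1.3465]
Step 3: x=[5.0334] v=[-1.8005]
Step 4: x=[4.5276] v=[-2.0232]
Step 5: x=[4.0311] v=[-1.9860]
Step 6: x=[3.6077] v=[-1.6937]
Step 7: x=[3.3118] v=[-1.1838]
Step 8: x=[3.1814] v=[-0.5218]
Step 9: x=[3.2332] v=[0.2072]
First v>=0 after going negative at step 9, time=2.2500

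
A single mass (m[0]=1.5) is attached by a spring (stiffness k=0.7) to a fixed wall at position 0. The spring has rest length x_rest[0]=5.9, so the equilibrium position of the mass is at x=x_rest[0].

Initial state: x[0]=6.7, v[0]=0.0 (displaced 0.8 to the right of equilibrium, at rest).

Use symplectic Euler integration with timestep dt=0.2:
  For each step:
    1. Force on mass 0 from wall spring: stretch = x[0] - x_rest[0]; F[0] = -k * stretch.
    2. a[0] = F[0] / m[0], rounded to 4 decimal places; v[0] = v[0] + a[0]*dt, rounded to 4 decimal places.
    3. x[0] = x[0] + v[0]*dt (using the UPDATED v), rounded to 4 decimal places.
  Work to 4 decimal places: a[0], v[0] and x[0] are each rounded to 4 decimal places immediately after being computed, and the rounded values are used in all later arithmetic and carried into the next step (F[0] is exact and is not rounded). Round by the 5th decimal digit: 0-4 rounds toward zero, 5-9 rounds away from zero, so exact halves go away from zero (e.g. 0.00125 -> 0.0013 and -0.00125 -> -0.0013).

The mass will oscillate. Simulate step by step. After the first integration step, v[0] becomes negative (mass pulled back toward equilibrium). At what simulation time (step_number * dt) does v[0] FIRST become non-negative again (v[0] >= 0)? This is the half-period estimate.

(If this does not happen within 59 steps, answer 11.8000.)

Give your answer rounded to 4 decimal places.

Step 0: x=[6.7000] v=[0.0000]
Step 1: x=[6.6851] v=[-0.0747]
Step 2: x=[6.6555] v=[-0.1480]
Step 3: x=[6.6118] v=[-0.2185]
Step 4: x=[6.5548] v=[-0.2849]
Step 5: x=[6.4856] v=[-0.3460]
Step 6: x=[6.4055] v=[-0.4007]
Step 7: x=[6.3159] v=[-0.4479]
Step 8: x=[6.2186] v=[-0.4867]
Step 9: x=[6.1153] v=[-0.5164]
Step 10: x=[6.0080] v=[-0.5365]
Step 11: x=[5.8987] v=[-0.5466]
Step 12: x=[5.7894] v=[-0.5465]
Step 13: x=[5.6822] v=[-0.5362]
Step 14: x=[5.5790] v=[-0.5159]
Step 15: x=[5.4818] v=[-0.4859]
Step 16: x=[5.3924] v=[-0.4469]
Step 17: x=[5.3125] v=[-0.3995]
Step 18: x=[5.2436] v=[-0.3447]
Step 19: x=[5.1869] v=[-0.2834]
Step 20: x=[5.1435] v=[-0.2168]
Step 21: x=[5.1143] v=[-0.1462]
Step 22: x=[5.0997] v=[-0.0729]
Step 23: x=[5.1001] v=[0.0018]
First v>=0 after going negative at step 23, time=4.6000

Answer: 4.6000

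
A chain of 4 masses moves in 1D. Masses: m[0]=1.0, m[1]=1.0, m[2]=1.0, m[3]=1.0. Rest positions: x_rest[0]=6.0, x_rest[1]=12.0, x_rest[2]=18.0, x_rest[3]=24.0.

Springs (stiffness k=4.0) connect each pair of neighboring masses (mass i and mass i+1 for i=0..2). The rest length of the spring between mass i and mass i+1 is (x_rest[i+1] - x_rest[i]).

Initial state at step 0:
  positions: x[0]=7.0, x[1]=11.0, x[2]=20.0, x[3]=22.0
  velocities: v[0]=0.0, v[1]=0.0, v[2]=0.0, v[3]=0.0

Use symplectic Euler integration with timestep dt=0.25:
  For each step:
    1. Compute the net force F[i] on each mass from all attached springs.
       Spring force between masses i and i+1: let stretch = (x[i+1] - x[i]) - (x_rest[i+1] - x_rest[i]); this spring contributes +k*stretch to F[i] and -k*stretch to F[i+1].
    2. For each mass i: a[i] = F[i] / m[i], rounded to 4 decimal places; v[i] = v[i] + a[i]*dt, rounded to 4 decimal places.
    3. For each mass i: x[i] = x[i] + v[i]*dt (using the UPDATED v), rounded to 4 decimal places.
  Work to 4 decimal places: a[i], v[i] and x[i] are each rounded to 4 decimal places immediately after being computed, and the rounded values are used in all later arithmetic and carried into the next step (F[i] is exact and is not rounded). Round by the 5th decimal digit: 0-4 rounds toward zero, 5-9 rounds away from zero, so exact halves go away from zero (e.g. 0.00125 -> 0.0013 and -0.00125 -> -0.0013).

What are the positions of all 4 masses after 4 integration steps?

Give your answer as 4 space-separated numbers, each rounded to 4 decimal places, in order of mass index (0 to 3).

Answer: 6.0860 12.1953 16.7422 24.9766

Derivation:
Step 0: x=[7.0000 11.0000 20.0000 22.0000] v=[0.0000 0.0000 0.0000 0.0000]
Step 1: x=[6.5000 12.2500 18.2500 23.0000] v=[-2.0000 5.0000 -7.0000 4.0000]
Step 2: x=[5.9375 13.5625 16.1875 24.3125] v=[-2.2500 5.2500 -8.2500 5.2500]
Step 3: x=[5.7813 13.6250 15.5000 25.0938] v=[-0.6250 0.2500 -2.7500 3.1250]
Step 4: x=[6.0860 12.1953 16.7422 24.9766] v=[1.2187 -5.7187 4.9688 -0.4688]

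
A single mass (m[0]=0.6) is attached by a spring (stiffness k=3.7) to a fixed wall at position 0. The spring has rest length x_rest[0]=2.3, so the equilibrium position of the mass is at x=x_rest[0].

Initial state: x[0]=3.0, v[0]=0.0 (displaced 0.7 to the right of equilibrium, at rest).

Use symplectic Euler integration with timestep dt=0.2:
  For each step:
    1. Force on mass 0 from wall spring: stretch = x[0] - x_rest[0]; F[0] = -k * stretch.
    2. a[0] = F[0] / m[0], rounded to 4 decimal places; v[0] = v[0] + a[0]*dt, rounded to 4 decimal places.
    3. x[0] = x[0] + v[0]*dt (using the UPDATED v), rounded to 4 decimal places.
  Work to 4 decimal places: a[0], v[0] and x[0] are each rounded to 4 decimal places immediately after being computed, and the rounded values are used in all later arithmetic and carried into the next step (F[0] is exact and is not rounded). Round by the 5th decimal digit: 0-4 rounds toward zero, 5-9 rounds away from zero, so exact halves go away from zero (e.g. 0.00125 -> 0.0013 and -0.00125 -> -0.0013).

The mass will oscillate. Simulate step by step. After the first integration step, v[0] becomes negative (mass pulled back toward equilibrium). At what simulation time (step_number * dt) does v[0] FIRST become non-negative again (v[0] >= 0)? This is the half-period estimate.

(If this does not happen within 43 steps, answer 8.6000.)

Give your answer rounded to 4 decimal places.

Step 0: x=[3.0000] v=[0.0000]
Step 1: x=[2.8273] v=[-0.8633]
Step 2: x=[2.5246] v=[-1.5136]
Step 3: x=[2.1665] v=[-1.7906]
Step 4: x=[1.8413] v=[-1.6259]
Step 5: x=[1.6293] v=[-1.0602]
Step 6: x=[1.5827] v=[-0.2330]
Step 7: x=[1.7130] v=[0.6517]
First v>=0 after going negative at step 7, time=1.4000

Answer: 1.4000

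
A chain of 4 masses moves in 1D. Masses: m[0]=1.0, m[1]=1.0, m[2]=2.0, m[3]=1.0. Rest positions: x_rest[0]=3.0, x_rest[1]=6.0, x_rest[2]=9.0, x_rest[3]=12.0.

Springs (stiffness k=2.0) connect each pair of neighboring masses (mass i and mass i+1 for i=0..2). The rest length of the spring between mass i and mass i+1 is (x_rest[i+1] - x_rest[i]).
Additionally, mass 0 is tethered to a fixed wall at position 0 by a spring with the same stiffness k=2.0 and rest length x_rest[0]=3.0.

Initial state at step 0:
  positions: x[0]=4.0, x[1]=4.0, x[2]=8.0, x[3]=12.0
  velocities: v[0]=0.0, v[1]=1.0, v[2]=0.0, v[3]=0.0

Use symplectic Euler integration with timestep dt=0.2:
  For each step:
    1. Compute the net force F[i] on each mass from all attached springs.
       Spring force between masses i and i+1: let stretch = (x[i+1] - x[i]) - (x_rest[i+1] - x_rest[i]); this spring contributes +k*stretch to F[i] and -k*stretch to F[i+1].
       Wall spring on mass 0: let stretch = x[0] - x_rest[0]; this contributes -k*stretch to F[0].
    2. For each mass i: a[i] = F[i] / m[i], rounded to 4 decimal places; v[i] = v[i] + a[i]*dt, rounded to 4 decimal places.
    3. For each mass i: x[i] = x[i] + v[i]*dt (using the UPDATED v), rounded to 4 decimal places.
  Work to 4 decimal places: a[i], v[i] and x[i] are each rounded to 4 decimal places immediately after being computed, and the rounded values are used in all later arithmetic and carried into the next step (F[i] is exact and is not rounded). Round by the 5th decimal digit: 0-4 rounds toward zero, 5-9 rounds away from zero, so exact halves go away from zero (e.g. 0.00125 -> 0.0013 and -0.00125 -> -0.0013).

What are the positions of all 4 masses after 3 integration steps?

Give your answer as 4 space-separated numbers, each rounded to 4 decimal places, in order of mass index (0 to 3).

Answer: 2.5044 6.0342 8.0745 11.5529

Derivation:
Step 0: x=[4.0000 4.0000 8.0000 12.0000] v=[0.0000 1.0000 0.0000 0.0000]
Step 1: x=[3.6800 4.5200 8.0000 11.9200] v=[-1.6000 2.6000 0.0000 -0.4000]
Step 2: x=[3.1328 5.2512 8.0176 11.7664] v=[-2.7360 3.6560 0.0880 -0.7680]
Step 3: x=[2.5044 6.0342 8.0745 11.5529] v=[-3.1418 3.9152 0.2845 -1.0675]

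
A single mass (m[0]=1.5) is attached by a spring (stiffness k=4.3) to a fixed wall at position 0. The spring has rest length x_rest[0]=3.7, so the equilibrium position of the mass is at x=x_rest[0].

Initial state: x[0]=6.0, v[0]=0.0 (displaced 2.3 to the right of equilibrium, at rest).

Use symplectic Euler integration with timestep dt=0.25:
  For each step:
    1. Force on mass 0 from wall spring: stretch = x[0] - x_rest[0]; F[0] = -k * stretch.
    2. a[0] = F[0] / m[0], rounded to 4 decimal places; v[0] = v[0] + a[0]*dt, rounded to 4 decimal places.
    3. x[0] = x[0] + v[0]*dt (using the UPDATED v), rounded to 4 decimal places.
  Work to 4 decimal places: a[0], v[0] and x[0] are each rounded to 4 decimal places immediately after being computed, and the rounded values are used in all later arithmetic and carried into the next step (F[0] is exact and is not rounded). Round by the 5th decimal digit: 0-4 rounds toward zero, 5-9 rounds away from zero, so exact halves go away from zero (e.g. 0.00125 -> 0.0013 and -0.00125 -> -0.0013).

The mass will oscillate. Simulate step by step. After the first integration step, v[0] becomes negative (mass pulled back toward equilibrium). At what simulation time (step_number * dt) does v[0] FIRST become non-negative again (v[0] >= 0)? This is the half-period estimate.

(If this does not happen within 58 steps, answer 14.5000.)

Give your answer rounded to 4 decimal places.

Step 0: x=[6.0000] v=[0.0000]
Step 1: x=[5.5879] v=[-1.6483]
Step 2: x=[4.8376] v=[-3.0013]
Step 3: x=[3.8835] v=[-3.8166]
Step 4: x=[2.8965] v=[-3.9481]
Step 5: x=[2.0534] v=[-3.3723]
Step 6: x=[1.5054] v=[-2.1922]
Step 7: x=[1.3506] v=[-0.6194]
Step 8: x=[1.6167] v=[1.0643]
First v>=0 after going negative at step 8, time=2.0000

Answer: 2.0000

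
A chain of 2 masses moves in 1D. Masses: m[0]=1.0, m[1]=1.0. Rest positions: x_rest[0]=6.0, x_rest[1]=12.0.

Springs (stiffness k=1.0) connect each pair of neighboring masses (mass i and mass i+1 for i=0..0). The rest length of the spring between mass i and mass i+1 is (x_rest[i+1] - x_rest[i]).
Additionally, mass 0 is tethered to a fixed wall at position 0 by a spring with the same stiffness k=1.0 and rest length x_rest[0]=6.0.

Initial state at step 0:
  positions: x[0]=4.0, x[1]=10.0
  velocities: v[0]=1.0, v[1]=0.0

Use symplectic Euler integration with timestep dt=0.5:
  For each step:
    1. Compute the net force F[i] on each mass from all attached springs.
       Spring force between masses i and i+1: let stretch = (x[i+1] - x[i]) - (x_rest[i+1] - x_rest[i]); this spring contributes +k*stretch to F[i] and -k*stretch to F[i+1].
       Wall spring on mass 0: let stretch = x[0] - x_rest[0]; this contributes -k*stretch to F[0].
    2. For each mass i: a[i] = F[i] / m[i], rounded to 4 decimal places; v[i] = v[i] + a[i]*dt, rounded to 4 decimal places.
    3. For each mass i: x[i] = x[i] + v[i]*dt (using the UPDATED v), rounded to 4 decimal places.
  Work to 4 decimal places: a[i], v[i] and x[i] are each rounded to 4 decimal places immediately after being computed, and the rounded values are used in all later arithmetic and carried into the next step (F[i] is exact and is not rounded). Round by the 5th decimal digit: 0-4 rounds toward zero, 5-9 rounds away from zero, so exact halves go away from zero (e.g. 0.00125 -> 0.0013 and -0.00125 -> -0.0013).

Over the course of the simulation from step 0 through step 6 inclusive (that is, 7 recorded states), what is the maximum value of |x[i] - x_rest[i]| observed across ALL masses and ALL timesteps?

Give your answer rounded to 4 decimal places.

Step 0: x=[4.0000 10.0000] v=[1.0000 0.0000]
Step 1: x=[5.0000 10.0000] v=[2.0000 0.0000]
Step 2: x=[6.0000 10.2500] v=[2.0000 0.5000]
Step 3: x=[6.5625 10.9375] v=[1.1250 1.3750]
Step 4: x=[6.5782 12.0313] v=[0.0313 2.1875]
Step 5: x=[6.3126 13.2618] v=[-0.5313 2.4610]
Step 6: x=[6.2061 14.2550] v=[-0.2130 1.9864]
Max displacement = 2.2550

Answer: 2.2550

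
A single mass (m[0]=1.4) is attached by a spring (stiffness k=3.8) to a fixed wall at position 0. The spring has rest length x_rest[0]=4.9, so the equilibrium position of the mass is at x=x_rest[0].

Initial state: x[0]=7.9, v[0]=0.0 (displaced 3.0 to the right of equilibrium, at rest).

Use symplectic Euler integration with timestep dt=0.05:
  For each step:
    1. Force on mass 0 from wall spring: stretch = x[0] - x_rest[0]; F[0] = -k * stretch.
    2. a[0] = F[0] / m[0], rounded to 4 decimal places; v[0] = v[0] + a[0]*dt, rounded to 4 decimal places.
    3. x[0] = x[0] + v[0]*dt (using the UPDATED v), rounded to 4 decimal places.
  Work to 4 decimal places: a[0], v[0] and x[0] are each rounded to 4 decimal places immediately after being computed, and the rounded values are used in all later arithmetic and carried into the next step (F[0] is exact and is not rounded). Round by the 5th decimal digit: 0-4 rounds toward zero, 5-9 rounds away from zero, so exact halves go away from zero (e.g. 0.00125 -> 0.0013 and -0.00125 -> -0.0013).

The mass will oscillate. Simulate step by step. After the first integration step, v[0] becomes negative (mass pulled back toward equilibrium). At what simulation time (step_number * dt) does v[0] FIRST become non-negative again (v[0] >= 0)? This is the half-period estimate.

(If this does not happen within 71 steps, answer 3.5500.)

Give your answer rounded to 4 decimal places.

Step 0: x=[7.9000] v=[0.0000]
Step 1: x=[7.8796] v=[-0.4071]
Step 2: x=[7.8390] v=[-0.8115]
Step 3: x=[7.7785] v=[-1.2104]
Step 4: x=[7.6984] v=[-1.6011]
Step 5: x=[7.5994] v=[-1.9809]
Step 6: x=[7.4820] v=[-2.3472]
Step 7: x=[7.3471] v=[-2.6976]
Step 8: x=[7.1956] v=[-3.0297]
Step 9: x=[7.0285] v=[-3.3412]
Step 10: x=[6.8470] v=[-3.6301]
Step 11: x=[6.6523] v=[-3.8943]
Step 12: x=[6.4457] v=[-4.1321]
Step 13: x=[6.2286] v=[-4.3419]
Step 14: x=[6.0025] v=[-4.5222]
Step 15: x=[5.7689] v=[-4.6718]
Step 16: x=[5.5294] v=[-4.7897]
Step 17: x=[5.2856] v=[-4.8751]
Step 18: x=[5.0392] v=[-4.9274]
Step 19: x=[4.7919] v=[-4.9463]
Step 20: x=[4.5453] v=[-4.9316]
Step 21: x=[4.3011] v=[-4.8835]
Step 22: x=[4.0610] v=[-4.8022]
Step 23: x=[3.8266] v=[-4.6883]
Step 24: x=[3.5995] v=[-4.5426]
Step 25: x=[3.3812] v=[-4.3661]
Step 26: x=[3.1732] v=[-4.1600]
Step 27: x=[2.9769] v=[-3.9257]
Step 28: x=[2.7937] v=[-3.6647]
Step 29: x=[2.6248] v=[-3.3788]
Step 30: x=[2.4713] v=[-3.0700]
Step 31: x=[2.3343] v=[-2.7404]
Step 32: x=[2.2147] v=[-2.3922]
Step 33: x=[2.1133] v=[-2.0278]
Step 34: x=[2.0308] v=[-1.6496]
Step 35: x=[1.9678] v=[-1.2602]
Step 36: x=[1.9247] v=[-0.8623]
Step 37: x=[1.9018] v=[-0.4585]
Step 38: x=[1.8992] v=[-0.0516]
Step 39: x=[1.9170] v=[0.3557]
First v>=0 after going negative at step 39, time=1.9500

Answer: 1.9500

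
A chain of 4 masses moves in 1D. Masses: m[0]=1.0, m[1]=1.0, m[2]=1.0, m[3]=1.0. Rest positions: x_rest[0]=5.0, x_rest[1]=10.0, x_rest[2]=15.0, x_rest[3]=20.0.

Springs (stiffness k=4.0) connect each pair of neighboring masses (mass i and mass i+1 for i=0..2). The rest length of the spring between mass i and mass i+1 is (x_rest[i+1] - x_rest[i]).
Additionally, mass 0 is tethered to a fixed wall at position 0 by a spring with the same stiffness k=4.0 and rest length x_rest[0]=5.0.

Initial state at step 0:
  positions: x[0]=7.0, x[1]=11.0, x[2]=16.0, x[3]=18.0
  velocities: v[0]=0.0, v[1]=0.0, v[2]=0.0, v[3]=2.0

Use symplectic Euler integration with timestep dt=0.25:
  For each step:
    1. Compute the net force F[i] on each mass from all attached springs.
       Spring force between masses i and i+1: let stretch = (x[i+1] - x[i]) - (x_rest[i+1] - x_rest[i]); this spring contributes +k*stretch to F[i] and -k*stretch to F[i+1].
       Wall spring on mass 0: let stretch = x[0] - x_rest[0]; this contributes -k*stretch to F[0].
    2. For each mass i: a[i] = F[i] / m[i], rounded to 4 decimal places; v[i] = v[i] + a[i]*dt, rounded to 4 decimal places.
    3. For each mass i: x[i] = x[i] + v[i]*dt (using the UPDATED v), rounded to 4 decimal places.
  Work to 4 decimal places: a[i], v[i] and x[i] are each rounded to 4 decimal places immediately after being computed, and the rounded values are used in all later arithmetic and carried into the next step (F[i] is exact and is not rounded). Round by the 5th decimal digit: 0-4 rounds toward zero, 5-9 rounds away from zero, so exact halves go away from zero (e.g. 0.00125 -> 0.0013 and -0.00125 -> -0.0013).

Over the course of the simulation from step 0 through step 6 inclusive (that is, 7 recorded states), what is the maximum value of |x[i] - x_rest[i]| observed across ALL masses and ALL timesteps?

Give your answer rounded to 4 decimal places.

Step 0: x=[7.0000 11.0000 16.0000 18.0000] v=[0.0000 0.0000 0.0000 2.0000]
Step 1: x=[6.2500 11.2500 15.2500 19.2500] v=[-3.0000 1.0000 -3.0000 5.0000]
Step 2: x=[5.1875 11.2500 14.5000 20.7500] v=[-4.2500 0.0000 -3.0000 6.0000]
Step 3: x=[4.3438 10.5469 14.5000 21.9375] v=[-3.3750 -2.8125 0.0000 4.7500]
Step 4: x=[3.9649 9.2813 15.3711 22.5156] v=[-1.5157 -5.0625 3.4844 2.3125]
Step 5: x=[3.9239 8.2090 16.5059 22.5576] v=[-0.1642 -4.2891 4.5391 0.1680]
Step 6: x=[3.9732 8.1397 17.0794 22.3367] v=[0.1970 -0.2773 2.2939 -0.8837]
Max displacement = 2.5576

Answer: 2.5576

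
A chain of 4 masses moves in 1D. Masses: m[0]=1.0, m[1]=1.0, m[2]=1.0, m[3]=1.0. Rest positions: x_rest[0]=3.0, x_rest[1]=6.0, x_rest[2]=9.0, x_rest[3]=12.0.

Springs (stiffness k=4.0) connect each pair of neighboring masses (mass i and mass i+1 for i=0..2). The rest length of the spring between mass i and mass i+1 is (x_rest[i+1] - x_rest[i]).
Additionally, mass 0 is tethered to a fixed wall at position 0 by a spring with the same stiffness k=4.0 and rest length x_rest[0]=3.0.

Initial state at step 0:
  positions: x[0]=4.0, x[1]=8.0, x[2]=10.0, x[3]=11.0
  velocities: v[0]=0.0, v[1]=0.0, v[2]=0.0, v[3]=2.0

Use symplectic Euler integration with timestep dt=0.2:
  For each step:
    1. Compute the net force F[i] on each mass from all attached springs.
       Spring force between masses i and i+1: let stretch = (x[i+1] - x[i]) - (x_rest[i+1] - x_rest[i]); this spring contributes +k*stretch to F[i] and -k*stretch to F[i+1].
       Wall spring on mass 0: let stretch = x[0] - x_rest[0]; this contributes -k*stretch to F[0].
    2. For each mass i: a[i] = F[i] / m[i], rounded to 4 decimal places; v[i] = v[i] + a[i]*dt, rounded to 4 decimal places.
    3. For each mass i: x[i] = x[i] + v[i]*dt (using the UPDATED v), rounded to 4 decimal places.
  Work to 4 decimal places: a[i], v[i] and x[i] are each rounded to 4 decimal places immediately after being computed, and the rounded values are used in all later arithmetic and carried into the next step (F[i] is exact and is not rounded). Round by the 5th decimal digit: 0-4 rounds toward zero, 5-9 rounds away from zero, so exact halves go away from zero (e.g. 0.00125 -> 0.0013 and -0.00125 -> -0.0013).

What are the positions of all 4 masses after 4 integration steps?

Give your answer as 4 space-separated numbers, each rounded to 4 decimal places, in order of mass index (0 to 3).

Step 0: x=[4.0000 8.0000 10.0000 11.0000] v=[0.0000 0.0000 0.0000 2.0000]
Step 1: x=[4.0000 7.6800 9.8400 11.7200] v=[0.0000 -1.6000 -0.8000 3.6000]
Step 2: x=[3.9488 7.1168 9.6352 12.6192] v=[-0.2560 -2.8160 -1.0240 4.4960]
Step 3: x=[3.7727 6.4497 9.5049 13.5210] v=[-0.8806 -3.3357 -0.6515 4.5088]
Step 4: x=[3.4213 5.8431 9.5283 14.2602] v=[-1.7572 -3.0331 0.1172 3.6959]

Answer: 3.4213 5.8431 9.5283 14.2602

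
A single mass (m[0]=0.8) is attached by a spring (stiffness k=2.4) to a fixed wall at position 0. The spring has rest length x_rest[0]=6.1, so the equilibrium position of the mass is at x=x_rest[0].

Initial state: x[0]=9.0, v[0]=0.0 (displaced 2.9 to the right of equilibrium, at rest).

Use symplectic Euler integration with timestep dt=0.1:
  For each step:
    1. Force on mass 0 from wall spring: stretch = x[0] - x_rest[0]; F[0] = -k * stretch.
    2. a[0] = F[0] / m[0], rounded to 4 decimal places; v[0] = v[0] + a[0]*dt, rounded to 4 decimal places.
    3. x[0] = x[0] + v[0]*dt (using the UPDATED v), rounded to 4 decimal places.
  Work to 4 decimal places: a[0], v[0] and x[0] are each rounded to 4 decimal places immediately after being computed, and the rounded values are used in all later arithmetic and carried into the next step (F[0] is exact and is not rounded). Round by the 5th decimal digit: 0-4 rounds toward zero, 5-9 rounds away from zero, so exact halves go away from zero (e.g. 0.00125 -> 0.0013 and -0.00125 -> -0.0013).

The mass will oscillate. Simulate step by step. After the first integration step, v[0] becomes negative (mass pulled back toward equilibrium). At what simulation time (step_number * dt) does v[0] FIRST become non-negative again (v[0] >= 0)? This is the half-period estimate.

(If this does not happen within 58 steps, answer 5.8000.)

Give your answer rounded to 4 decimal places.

Step 0: x=[9.0000] v=[0.0000]
Step 1: x=[8.9130] v=[-0.8700]
Step 2: x=[8.7416] v=[-1.7139]
Step 3: x=[8.4910] v=[-2.5064]
Step 4: x=[8.1686] v=[-3.2237]
Step 5: x=[7.7842] v=[-3.8443]
Step 6: x=[7.3492] v=[-4.3496]
Step 7: x=[6.8768] v=[-4.7244]
Step 8: x=[6.3811] v=[-4.9574]
Step 9: x=[5.8769] v=[-5.0417]
Step 10: x=[5.3794] v=[-4.9748]
Step 11: x=[4.9035] v=[-4.7586]
Step 12: x=[4.4635] v=[-4.3997]
Step 13: x=[4.0726] v=[-3.9088]
Step 14: x=[3.7425] v=[-3.3006]
Step 15: x=[3.4832] v=[-2.5934]
Step 16: x=[3.3024] v=[-1.8084]
Step 17: x=[3.2055] v=[-0.9691]
Step 18: x=[3.1954] v=[-0.1008]
Step 19: x=[3.2725] v=[0.7706]
First v>=0 after going negative at step 19, time=1.9000

Answer: 1.9000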